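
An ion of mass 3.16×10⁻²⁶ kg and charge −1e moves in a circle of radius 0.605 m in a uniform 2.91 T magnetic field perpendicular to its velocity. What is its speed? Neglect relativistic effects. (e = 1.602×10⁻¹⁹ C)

From |q|vB = mv²/r, v = |q|Br/m.
v = (1.602×10⁻¹⁹)(2.91)(0.605)/3.16×10⁻²⁶ ≈ 8.93×10⁶ m/s.

v ≈ 8.93×10⁶ m/s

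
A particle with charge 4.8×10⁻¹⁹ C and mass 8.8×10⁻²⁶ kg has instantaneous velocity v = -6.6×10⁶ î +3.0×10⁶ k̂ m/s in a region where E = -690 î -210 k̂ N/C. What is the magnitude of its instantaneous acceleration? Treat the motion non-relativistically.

Only an electric field acts, so F = qE = (4.8×10⁻¹⁹ C)·(-690, 0, -210) = (-3.31×10⁻¹⁶, 0, -1.01×10⁻¹⁶) N.
|a| = |F|/m = 3.462×10⁻¹⁶/8.8×10⁻²⁶ ≈ 3.93×10⁹ m/s².

|a| ≈ 3.93×10⁹ m/s²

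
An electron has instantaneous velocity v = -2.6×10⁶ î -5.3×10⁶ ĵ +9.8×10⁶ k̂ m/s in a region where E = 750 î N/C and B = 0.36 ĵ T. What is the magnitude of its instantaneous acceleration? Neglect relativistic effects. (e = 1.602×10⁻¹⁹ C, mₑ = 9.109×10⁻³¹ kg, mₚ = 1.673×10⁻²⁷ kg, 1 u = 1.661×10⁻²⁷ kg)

|a| ≈ 6.42×10¹⁷ m/s²

v×B = (-3.53×10⁶, 0, -9.36×10⁵) N/C.
E + v×B = (-3.53×10⁶, 0, -9.36×10⁵) N/C.
F = q(E + v×B) = (−1.602×10⁻¹⁹ C)·(-3.53×10⁶, 0, -9.36×10⁵) = (5.65×10⁻¹³, 0, 1.50×10⁻¹³) N.
|a| = |F|/m = 5.846×10⁻¹³/9.109×10⁻³¹ ≈ 6.42×10¹⁷ m/s².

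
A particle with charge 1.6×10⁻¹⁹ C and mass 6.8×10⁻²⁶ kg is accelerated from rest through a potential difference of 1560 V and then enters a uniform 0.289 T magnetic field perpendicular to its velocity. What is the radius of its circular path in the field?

Acceleration: |q|V = ½mv² ⇒ v = √(2|q|V/m) = √(2·1.6×10⁻¹⁹·1560/6.8×10⁻²⁶) ≈ 8.568×10⁴ m/s.
In the field: r = mv/(|q|B) = (6.8×10⁻²⁶)(8.568×10⁴)/((1.6×10⁻¹⁹)(0.289)) ≈ 0.126 m.

r ≈ 0.126 m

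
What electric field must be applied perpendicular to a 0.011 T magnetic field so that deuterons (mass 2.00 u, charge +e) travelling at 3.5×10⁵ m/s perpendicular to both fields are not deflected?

For straight-line motion qE = qvB, so E = vB.
E = 3.5×10⁵ × 0.011 = 3800 V/m.

E = 3800 V/m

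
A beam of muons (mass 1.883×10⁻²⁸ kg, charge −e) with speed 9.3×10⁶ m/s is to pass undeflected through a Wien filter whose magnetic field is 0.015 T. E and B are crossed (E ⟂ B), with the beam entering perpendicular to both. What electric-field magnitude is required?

E = 1.4×10⁵ V/m

For straight-line motion qE = qvB, so E = vB.
E = 9.3×10⁶ × 0.015 = 1.4×10⁵ V/m.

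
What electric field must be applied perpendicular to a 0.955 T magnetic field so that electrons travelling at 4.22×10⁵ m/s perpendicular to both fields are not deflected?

E = 4.03×10⁵ V/m

For straight-line motion qE = qvB, so E = vB.
E = 4.22×10⁵ × 0.955 = 4.03×10⁵ V/m.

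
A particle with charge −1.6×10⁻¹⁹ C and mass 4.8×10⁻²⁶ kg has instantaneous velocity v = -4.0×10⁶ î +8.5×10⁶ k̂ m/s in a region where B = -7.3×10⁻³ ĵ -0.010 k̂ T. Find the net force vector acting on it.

F ≈ (-9.93×10⁻¹⁵, 6.40×10⁻¹⁵, -4.67×10⁻¹⁵) N

v×B = (6.20×10⁴, -4.00×10⁴, 2.92×10⁴) N/C.
F = q v×B = (−1.6×10⁻¹⁹ C)·(6.20×10⁴, -4.00×10⁴, 2.92×10⁴) = (-9.93×10⁻¹⁵, 6.40×10⁻¹⁵, -4.67×10⁻¹⁵) N.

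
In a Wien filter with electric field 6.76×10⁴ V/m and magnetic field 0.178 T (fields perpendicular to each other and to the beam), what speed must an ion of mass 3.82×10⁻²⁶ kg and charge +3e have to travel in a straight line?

v = 3.80×10⁵ m/s

For undeflected motion the electric and magnetic forces balance: qE = qvB.
v = E/B = 6.76×10⁴/0.178 = 3.80×10⁵ m/s.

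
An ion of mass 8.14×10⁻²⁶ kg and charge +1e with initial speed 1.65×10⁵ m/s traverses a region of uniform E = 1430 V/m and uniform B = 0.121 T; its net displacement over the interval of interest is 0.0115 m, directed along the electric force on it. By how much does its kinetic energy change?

ΔKE ≈ 2.63×10⁻¹⁸ J

The magnetic force is always ⟂ v and does no work; only the electric force changes KE.
ΔKE = F_E · d = |q|E d = (1.602×10⁻¹⁹)(1430)(0.0115) ≈ 2.63×10⁻¹⁸ J.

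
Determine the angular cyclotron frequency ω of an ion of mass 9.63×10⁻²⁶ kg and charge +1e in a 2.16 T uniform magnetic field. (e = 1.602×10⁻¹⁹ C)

ω ≈ 3.59×10⁶ rad/s

ω = |q|B/m.
ω = (1.602×10⁻¹⁹)(2.16)/9.63×10⁻²⁶ ≈ 3.59×10⁶ rad/s.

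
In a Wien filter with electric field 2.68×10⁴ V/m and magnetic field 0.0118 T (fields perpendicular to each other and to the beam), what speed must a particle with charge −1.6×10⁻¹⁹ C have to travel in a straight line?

v = 2.27×10⁶ m/s

For undeflected motion the electric and magnetic forces balance: qE = qvB.
v = E/B = 2.68×10⁴/0.0118 = 2.27×10⁶ m/s.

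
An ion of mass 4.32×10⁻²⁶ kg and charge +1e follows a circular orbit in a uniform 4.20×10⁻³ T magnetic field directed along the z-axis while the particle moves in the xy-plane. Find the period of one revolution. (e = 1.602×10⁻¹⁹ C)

The cyclotron period depends only on m, q, B: T = 2πm/(|q|B).
T = 2π(4.32×10⁻²⁶)/((1.602×10⁻¹⁹)(4.20×10⁻³)) ≈ 4.03×10⁻⁴ s.

T ≈ 4.03×10⁻⁴ s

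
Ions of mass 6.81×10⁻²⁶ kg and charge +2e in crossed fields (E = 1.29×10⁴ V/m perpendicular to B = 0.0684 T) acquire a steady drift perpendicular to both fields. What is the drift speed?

In crossed fields the guiding centre drifts at v_d = |E×B|/B² = E/B, independent of charge and mass.
v_d = 1.29×10⁴/0.0684 = 1.89×10⁵ m/s.

v_d ≈ 1.89×10⁵ m/s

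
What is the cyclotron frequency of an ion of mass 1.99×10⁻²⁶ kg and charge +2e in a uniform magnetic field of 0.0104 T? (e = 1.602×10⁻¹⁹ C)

f = |q|B/(2πm).
f = (3.204×10⁻¹⁹)(0.0104)/(2π·1.99×10⁻²⁶) ≈ 2.66×10⁴ Hz.

f ≈ 2.66×10⁴ Hz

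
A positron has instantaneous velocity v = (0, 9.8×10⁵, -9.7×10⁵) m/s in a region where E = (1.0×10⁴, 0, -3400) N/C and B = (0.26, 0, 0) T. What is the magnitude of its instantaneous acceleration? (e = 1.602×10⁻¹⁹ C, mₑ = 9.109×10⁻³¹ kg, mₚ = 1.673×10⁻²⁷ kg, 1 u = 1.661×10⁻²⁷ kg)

v×B = (0, -2.52×10⁵, -2.55×10⁵) N/C.
E + v×B = (1.00×10⁴, -2.52×10⁵, -2.58×10⁵) N/C.
F = q(E + v×B) = (1.602×10⁻¹⁹ C)·(1.00×10⁴, -2.52×10⁵, -2.58×10⁵) = (1.60×10⁻¹⁵, -4.04×10⁻¹⁴, -4.14×10⁻¹⁴) N.
|a| = |F|/m = 5.784×10⁻¹⁴/9.109×10⁻³¹ ≈ 6.35×10¹⁶ m/s².

|a| ≈ 6.35×10¹⁶ m/s²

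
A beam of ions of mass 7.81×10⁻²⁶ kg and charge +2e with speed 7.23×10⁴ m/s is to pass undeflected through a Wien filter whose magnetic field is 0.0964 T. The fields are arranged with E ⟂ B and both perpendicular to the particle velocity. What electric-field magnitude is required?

For straight-line motion qE = qvB, so E = vB.
E = 7.23×10⁴ × 0.0964 = 6970 V/m.

E = 6970 V/m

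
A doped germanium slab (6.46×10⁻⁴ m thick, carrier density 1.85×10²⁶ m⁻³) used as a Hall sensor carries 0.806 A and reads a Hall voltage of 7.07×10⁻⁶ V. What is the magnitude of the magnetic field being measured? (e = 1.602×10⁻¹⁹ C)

B ≈ 0.168 T

From V_H = IB/(n e t), B = V_H n e t / I.
B = (7.07×10⁻⁶)(1.85×10²⁶)(1.602×10⁻¹⁹)(6.46×10⁻⁴)/0.806 ≈ 0.168 T.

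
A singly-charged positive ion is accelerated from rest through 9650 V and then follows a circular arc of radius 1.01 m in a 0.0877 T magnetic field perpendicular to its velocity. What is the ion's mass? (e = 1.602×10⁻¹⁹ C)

m ≈ 6.51×10⁻²⁶ kg

Combine |q|V = ½mv² and r = mv/(|q|B): eliminate v to get m = qB²r²/(2V).
m = (1.602×10⁻¹⁹)(0.0877)²(1.01)²/(2·9650) ≈ 6.51×10⁻²⁶ kg.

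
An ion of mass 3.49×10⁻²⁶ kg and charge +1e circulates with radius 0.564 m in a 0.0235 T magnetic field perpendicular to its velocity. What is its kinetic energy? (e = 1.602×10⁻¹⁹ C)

KE ≈ 6.46×10⁻¹⁷ J

v = |q|Br/m, then KE = ½mv² = (qBr)²/(2m).
v = (1.602×10⁻¹⁹)(0.0235)(0.564)/3.49×10⁻²⁶ ≈ 6.084×10⁴ m/s.
KE = ½(3.49×10⁻²⁶)(6.084×10⁴)² ≈ 6.46×10⁻¹⁷ J.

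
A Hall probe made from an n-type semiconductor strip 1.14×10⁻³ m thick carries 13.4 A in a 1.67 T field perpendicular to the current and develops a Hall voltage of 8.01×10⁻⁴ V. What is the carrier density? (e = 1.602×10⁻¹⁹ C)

From V_H = IB/(n e t), n = IB/(V_H e t).
n = (13.4)(1.67)/((8.01×10⁻⁴)(1.602×10⁻¹⁹)(1.14×10⁻³)) ≈ 1.53×10²⁶ m⁻³.

n ≈ 1.53×10²⁶ m⁻³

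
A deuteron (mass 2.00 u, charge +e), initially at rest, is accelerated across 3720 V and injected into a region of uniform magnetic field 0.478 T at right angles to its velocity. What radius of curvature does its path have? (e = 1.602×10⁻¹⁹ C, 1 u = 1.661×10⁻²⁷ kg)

r ≈ 0.0260 m

Acceleration: |q|V = ½mv² ⇒ v = √(2|q|V/m) = √(2·1.602×10⁻¹⁹·3720/3.322×10⁻²⁷) ≈ 5.990×10⁵ m/s.
In the field: r = mv/(|q|B) = (3.322×10⁻²⁷)(5.990×10⁵)/((1.602×10⁻¹⁹)(0.478)) ≈ 0.0260 m.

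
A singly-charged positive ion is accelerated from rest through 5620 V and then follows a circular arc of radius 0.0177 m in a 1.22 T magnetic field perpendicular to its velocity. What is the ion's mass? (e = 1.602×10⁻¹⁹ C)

Combine |q|V = ½mv² and r = mv/(|q|B): eliminate v to get m = qB²r²/(2V).
m = (1.602×10⁻¹⁹)(1.22)²(0.0177)²/(2·5620) ≈ 6.65×10⁻²⁷ kg.

m ≈ 6.65×10⁻²⁷ kg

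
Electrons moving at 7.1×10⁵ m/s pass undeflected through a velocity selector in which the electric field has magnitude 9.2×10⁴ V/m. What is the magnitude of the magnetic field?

B = 0.13 T

Balance of forces in the selector: qE = qvB ⇒ B = E/v.
B = 9.2×10⁴/7.1×10⁵ = 0.13 T.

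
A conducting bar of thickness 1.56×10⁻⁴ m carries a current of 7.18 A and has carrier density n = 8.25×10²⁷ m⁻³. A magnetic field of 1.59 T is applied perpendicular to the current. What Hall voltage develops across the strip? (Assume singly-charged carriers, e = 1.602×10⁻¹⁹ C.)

V_H = IB/(n e t).
V_H = (7.18)(1.59)/((8.25×10²⁷)(1.602×10⁻¹⁹)(1.56×10⁻⁴)) ≈ 5.54×10⁻⁵ V.

V_H ≈ 5.54×10⁻⁵ V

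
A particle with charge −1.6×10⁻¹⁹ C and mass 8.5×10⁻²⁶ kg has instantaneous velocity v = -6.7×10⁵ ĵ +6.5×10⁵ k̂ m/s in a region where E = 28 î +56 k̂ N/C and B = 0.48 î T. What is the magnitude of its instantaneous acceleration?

v×B = (0, 3.12×10⁵, 3.22×10⁵) N/C.
E + v×B = (28.0, 3.12×10⁵, 3.22×10⁵) N/C.
F = q(E + v×B) = (−1.6×10⁻¹⁹ C)·(28.0, 3.12×10⁵, 3.22×10⁵) = (-4.48×10⁻¹⁸, -4.99×10⁻¹⁴, -5.15×10⁻¹⁴) N.
|a| = |F|/m = 7.170×10⁻¹⁴/8.5×10⁻²⁶ ≈ 8.44×10¹¹ m/s².

|a| ≈ 8.44×10¹¹ m/s²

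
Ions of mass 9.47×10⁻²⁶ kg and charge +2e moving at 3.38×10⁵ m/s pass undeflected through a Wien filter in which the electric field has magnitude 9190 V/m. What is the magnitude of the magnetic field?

Balance of forces in the selector: qE = qvB ⇒ B = E/v.
B = 9190/3.38×10⁵ = 0.0272 T.

B = 0.0272 T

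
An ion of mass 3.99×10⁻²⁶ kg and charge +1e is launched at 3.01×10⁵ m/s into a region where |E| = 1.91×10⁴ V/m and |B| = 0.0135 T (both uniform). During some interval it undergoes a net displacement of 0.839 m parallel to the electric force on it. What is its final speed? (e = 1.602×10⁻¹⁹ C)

v_f ≈ 4.68×10⁵ m/s

B does no work; ΔKE = |q|E d.
½mv_f² = ½mv₀² + |q|Ed = ½(3.99×10⁻²⁶)(3.01×10⁵)² + (1.602×10⁻¹⁹)(1.91×10⁴)(0.839) ≈ 1.807×10⁻¹⁵ J + 2.567×10⁻¹⁵ J ≈ 4.375×10⁻¹⁵ J.
v_f = √(2·4.375×10⁻¹⁵/3.99×10⁻²⁶) ≈ 4.68×10⁵ m/s.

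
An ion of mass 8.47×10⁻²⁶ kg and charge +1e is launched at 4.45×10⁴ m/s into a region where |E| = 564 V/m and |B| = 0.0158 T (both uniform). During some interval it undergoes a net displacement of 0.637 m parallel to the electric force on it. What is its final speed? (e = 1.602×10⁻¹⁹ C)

v_f ≈ 5.78×10⁴ m/s

B does no work; ΔKE = |q|E d.
½mv_f² = ½mv₀² + |q|Ed = ½(8.47×10⁻²⁶)(4.45×10⁴)² + (1.602×10⁻¹⁹)(564)(0.637) ≈ 8.386×10⁻¹⁷ J + 5.755×10⁻¹⁷ J ≈ 1.414×10⁻¹⁶ J.
v_f = √(2·1.414×10⁻¹⁶/8.47×10⁻²⁶) ≈ 5.78×10⁴ m/s.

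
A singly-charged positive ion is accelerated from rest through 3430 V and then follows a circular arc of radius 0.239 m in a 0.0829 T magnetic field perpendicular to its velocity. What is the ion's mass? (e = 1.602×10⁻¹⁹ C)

Combine |q|V = ½mv² and r = mv/(|q|B): eliminate v to get m = qB²r²/(2V).
m = (1.602×10⁻¹⁹)(0.0829)²(0.239)²/(2·3430) ≈ 9.17×10⁻²⁷ kg.

m ≈ 9.17×10⁻²⁷ kg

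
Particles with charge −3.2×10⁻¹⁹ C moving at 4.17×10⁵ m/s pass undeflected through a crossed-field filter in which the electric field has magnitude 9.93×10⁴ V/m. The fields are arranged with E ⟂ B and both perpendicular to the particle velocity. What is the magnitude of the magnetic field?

B = 0.238 T

Balance of forces in the selector: qE = qvB ⇒ B = E/v.
B = 9.93×10⁴/4.17×10⁵ = 0.238 T.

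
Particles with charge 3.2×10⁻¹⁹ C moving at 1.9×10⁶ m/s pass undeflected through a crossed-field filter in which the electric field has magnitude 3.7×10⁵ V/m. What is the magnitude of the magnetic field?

Balance of forces in the selector: qE = qvB ⇒ B = E/v.
B = 3.7×10⁵/1.9×10⁶ = 0.19 T.

B = 0.19 T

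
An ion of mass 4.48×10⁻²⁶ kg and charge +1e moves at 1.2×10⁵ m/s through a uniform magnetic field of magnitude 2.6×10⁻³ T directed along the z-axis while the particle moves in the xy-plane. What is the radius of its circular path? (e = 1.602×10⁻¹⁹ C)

r ≈ 13 m

The magnetic force provides the centripetal force: |q|vB = mv²/r.
r = mv/(|q|B) = (4.48×10⁻²⁶)(1.2×10⁵)/((1.602×10⁻¹⁹)(2.6×10⁻³)) ≈ 13 m.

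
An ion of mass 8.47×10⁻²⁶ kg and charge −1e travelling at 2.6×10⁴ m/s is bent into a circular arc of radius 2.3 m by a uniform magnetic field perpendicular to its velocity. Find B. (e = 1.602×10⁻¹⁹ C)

From |q|vB = mv²/r, B = mv/(|q|r).
B = (8.47×10⁻²⁶)(2.6×10⁴)/((1.602×10⁻¹⁹)(2.3)) ≈ 6.0×10⁻³ T.

B ≈ 6.0×10⁻³ T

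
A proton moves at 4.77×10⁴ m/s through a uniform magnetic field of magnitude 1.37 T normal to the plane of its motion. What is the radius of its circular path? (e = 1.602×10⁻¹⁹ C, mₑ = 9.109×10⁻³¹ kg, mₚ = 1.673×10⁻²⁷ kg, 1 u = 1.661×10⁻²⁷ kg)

The magnetic force provides the centripetal force: |q|vB = mv²/r.
r = mv/(|q|B) = (1.673×10⁻²⁷)(4.77×10⁴)/((1.602×10⁻¹⁹)(1.37)) ≈ 3.64×10⁻⁴ m.

r ≈ 3.64×10⁻⁴ m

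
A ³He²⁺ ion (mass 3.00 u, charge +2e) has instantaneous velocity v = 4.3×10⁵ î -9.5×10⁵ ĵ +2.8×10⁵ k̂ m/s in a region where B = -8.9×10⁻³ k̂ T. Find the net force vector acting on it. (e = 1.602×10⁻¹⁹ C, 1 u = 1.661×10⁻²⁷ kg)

F ≈ (2.71×10⁻¹⁵, 1.23×10⁻¹⁵, 0) N

v×B = (8460, 3830, 0) N/C.
F = q v×B = (3.204×10⁻¹⁹ C)·(8460, 3830, 0) = (2.71×10⁻¹⁵, 1.23×10⁻¹⁵, 0) N.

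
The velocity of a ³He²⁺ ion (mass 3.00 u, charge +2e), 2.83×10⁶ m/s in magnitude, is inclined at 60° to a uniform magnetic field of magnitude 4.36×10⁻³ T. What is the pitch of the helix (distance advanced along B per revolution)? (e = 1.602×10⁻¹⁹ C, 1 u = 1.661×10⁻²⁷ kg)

v∥ = v cosθ = 2.83×10⁶·cos60° ≈ 1.415×10⁶ m/s.
T = 2πm/(|q|B) = 2π(4.983×10⁻²⁷)/((3.204×10⁻¹⁹)(4.36×10⁻³)) ≈ 2.241×10⁻⁵ s.
pitch = v∥ T = (1.415×10⁶)(2.241×10⁻⁵) ≈ 31.7 m.

p ≈ 31.7 m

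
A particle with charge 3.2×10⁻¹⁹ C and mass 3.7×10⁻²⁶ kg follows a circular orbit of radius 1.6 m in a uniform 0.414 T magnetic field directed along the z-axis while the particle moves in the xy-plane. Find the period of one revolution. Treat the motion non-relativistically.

T ≈ 1.75×10⁻⁶ s

The cyclotron period depends only on m, q, B: T = 2πm/(|q|B).
T = 2π(3.7×10⁻²⁶)/((3.2×10⁻¹⁹)(0.414)) ≈ 1.75×10⁻⁶ s.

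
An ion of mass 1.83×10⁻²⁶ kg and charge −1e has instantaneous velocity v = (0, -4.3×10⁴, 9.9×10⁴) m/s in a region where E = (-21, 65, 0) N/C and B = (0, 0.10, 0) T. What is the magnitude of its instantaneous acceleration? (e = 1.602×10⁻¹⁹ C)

v×B = (-9900, 0, 0) N/C.
E + v×B = (-9920, 65.0, 0) N/C.
F = q(E + v×B) = (−1.602×10⁻¹⁹ C)·(-9920, 65.0, 0) = (1.59×10⁻¹⁵, -1.04×10⁻¹⁷, 0) N.
|a| = |F|/m = 1.589×10⁻¹⁵/1.83×10⁻²⁶ ≈ 8.69×10¹⁰ m/s².

|a| ≈ 8.69×10¹⁰ m/s²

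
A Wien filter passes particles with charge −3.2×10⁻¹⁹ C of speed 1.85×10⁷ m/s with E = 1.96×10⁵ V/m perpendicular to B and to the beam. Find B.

B = 0.0106 T

Balance of forces in the selector: qE = qvB ⇒ B = E/v.
B = 1.96×10⁵/1.85×10⁷ = 0.0106 T.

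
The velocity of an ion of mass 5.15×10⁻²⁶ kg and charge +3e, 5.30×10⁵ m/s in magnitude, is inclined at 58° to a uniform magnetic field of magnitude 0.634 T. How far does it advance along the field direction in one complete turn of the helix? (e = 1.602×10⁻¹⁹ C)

p ≈ 0.298 m

v∥ = v cosθ = 5.30×10⁵·cos58° ≈ 2.809×10⁵ m/s.
T = 2πm/(|q|B) = 2π(5.15×10⁻²⁶)/((4.806×10⁻¹⁹)(0.634)) ≈ 1.062×10⁻⁶ s.
pitch = v∥ T = (2.809×10⁵)(1.062×10⁻⁶) ≈ 0.298 m.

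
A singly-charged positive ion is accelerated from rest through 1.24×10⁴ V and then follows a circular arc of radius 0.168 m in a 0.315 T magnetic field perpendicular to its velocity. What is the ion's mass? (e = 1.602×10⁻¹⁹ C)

m ≈ 1.81×10⁻²⁶ kg

Combine |q|V = ½mv² and r = mv/(|q|B): eliminate v to get m = qB²r²/(2V).
m = (1.602×10⁻¹⁹)(0.315)²(0.168)²/(2·1.24×10⁴) ≈ 1.81×10⁻²⁶ kg.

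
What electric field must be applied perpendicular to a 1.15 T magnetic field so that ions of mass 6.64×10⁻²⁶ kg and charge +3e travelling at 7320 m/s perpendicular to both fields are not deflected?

E = 8420 V/m

For straight-line motion qE = qvB, so E = vB.
E = 7320 × 1.15 = 8420 V/m.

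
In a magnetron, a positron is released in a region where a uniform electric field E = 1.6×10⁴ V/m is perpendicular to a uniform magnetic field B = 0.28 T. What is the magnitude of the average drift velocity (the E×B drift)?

In crossed fields the guiding centre drifts at v_d = |E×B|/B² = E/B, independent of charge and mass.
v_d = 1.6×10⁴/0.28 = 5.7×10⁴ m/s.

v_d ≈ 5.7×10⁴ m/s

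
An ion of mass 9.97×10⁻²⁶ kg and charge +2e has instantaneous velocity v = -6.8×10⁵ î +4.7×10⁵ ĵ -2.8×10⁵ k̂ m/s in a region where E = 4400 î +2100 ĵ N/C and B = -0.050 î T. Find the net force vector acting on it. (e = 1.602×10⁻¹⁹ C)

v×B = (0, 1.40×10⁴, 2.35×10⁴) N/C.
E + v×B = (4400, 1.61×10⁴, 2.35×10⁴) N/C.
F = q(E + v×B) = (3.204×10⁻¹⁹ C)·(4400, 1.61×10⁴, 2.35×10⁴) = (1.41×10⁻¹⁵, 5.16×10⁻¹⁵, 7.53×10⁻¹⁵) N.

F ≈ (1.41×10⁻¹⁵, 5.16×10⁻¹⁵, 7.53×10⁻¹⁵) N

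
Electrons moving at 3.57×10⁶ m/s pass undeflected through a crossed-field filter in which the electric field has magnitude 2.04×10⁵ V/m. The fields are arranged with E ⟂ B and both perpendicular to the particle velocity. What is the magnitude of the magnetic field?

Balance of forces in the selector: qE = qvB ⇒ B = E/v.
B = 2.04×10⁵/3.57×10⁶ = 0.0571 T.

B = 0.0571 T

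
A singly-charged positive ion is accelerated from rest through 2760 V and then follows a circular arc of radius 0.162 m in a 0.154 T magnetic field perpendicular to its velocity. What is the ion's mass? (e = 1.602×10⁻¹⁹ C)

Combine |q|V = ½mv² and r = mv/(|q|B): eliminate v to get m = qB²r²/(2V).
m = (1.602×10⁻¹⁹)(0.154)²(0.162)²/(2·2760) ≈ 1.81×10⁻²⁶ kg.

m ≈ 1.81×10⁻²⁶ kg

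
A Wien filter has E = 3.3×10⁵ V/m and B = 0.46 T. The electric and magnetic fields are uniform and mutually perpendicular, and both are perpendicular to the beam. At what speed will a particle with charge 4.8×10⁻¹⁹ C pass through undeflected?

v = 7.2×10⁵ m/s

Zero net Lorentz force requires |qE| = |q v×B|, i.e. E = vB.
v = E/B = 3.3×10⁵/0.46 = 7.2×10⁵ m/s.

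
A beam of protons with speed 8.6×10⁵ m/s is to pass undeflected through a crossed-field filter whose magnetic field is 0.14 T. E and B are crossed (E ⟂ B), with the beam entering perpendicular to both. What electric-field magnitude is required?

E = 1.2×10⁵ V/m

For straight-line motion qE = qvB, so E = vB.
E = 8.6×10⁵ × 0.14 = 1.2×10⁵ V/m.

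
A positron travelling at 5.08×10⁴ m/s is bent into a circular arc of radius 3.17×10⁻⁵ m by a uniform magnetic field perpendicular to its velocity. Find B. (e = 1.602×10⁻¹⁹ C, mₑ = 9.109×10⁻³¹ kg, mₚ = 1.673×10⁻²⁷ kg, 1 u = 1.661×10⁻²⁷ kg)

B ≈ 9.11×10⁻³ T

From |q|vB = mv²/r, B = mv/(|q|r).
B = (9.109×10⁻³¹)(5.08×10⁴)/((1.602×10⁻¹⁹)(3.17×10⁻⁵)) ≈ 9.11×10⁻³ T.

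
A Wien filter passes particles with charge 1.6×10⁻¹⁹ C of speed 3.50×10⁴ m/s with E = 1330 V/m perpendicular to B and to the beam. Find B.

Balance of forces in the selector: qE = qvB ⇒ B = E/v.
B = 1330/3.50×10⁴ = 0.0380 T.

B = 0.0380 T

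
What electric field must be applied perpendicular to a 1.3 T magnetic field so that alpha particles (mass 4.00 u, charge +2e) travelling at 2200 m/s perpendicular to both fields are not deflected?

For straight-line motion qE = qvB, so E = vB.
E = 2200 × 1.3 = 2900 V/m.

E = 2900 V/m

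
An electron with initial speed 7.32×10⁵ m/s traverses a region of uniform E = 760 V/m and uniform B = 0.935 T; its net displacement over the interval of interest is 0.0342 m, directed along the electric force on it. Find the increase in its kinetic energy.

The magnetic force is always ⟂ v and does no work; only the electric force changes KE.
ΔKE = F_E · d = |q|E d = (1.602×10⁻¹⁹)(760)(0.0342) ≈ 4.16×10⁻¹⁸ J.

ΔKE ≈ 4.16×10⁻¹⁸ J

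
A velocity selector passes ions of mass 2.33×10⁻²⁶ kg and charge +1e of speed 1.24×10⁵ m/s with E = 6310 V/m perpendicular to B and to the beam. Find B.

B = 0.0509 T

Balance of forces in the selector: qE = qvB ⇒ B = E/v.
B = 6310/1.24×10⁵ = 0.0509 T.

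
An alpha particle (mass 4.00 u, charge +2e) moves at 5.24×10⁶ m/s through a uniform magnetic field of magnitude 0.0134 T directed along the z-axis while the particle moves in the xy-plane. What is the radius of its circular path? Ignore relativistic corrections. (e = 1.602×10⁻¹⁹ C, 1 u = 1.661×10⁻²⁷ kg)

r ≈ 8.11 m

The magnetic force provides the centripetal force: |q|vB = mv²/r.
r = mv/(|q|B) = (6.644×10⁻²⁷)(5.24×10⁶)/((3.204×10⁻¹⁹)(0.0134)) ≈ 8.11 m.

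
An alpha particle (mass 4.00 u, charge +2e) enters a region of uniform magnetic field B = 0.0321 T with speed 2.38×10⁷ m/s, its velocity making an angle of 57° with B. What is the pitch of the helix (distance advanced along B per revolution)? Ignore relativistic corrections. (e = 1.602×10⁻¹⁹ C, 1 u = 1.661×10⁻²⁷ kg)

p ≈ 52.6 m

v∥ = v cosθ = 2.38×10⁷·cos57° ≈ 1.296×10⁷ m/s.
T = 2πm/(|q|B) = 2π(6.644×10⁻²⁷)/((3.204×10⁻¹⁹)(0.0321)) ≈ 4.059×10⁻⁶ s.
pitch = v∥ T = (1.296×10⁷)(4.059×10⁻⁶) ≈ 52.6 m.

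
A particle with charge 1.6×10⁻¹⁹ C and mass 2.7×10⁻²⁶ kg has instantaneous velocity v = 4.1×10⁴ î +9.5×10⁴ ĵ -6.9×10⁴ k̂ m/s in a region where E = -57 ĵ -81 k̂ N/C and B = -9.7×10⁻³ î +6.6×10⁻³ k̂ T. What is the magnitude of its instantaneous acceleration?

|a| ≈ 6.54×10⁹ m/s²

v×B = (627, 399, 922) N/C.
E + v×B = (627, 342, 840) N/C.
F = q(E + v×B) = (1.6×10⁻¹⁹ C)·(627, 342, 840) = (1.00×10⁻¹⁶, 5.47×10⁻¹⁷, 1.34×10⁻¹⁶) N.
|a| = |F|/m = 1.765×10⁻¹⁶/2.7×10⁻²⁶ ≈ 6.54×10⁹ m/s².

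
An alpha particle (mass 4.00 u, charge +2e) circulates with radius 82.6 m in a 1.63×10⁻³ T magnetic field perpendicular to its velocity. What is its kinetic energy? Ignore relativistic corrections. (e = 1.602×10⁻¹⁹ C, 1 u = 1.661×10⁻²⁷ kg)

KE ≈ 1.40×10⁻¹³ J

v = |q|Br/m, then KE = ½mv² = (qBr)²/(2m).
v = (3.204×10⁻¹⁹)(1.63×10⁻³)(82.6)/6.644×10⁻²⁷ ≈ 6.493×10⁶ m/s.
KE = ½(6.644×10⁻²⁷)(6.493×10⁶)² ≈ 1.40×10⁻¹³ J.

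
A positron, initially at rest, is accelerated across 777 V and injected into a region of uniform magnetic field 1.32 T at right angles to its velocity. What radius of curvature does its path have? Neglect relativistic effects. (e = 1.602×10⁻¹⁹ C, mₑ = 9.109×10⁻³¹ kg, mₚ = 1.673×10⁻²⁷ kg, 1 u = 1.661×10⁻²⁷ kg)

r ≈ 7.12×10⁻⁵ m

Acceleration: |q|V = ½mv² ⇒ v = √(2|q|V/m) = √(2·1.602×10⁻¹⁹·777/9.109×10⁻³¹) ≈ 1.653×10⁷ m/s.
In the field: r = mv/(|q|B) = (9.109×10⁻³¹)(1.653×10⁷)/((1.602×10⁻¹⁹)(1.32)) ≈ 7.12×10⁻⁵ m.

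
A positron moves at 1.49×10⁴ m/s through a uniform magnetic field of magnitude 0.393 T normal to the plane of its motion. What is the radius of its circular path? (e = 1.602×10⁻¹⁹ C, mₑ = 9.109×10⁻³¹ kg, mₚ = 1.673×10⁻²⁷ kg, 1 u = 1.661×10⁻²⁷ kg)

r ≈ 2.16×10⁻⁷ m

The magnetic force provides the centripetal force: |q|vB = mv²/r.
r = mv/(|q|B) = (9.109×10⁻³¹)(1.49×10⁴)/((1.602×10⁻¹⁹)(0.393)) ≈ 2.16×10⁻⁷ m.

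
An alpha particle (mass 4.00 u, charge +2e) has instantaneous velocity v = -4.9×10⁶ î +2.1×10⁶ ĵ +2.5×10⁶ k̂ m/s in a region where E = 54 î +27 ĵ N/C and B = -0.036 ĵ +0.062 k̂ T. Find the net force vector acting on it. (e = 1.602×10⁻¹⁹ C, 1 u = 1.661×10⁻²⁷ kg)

F ≈ (7.06×10⁻¹⁴, 9.73×10⁻¹⁴, 5.65×10⁻¹⁴) N

v×B = (2.20×10⁵, 3.04×10⁵, 1.76×10⁵) N/C.
E + v×B = (2.20×10⁵, 3.04×10⁵, 1.76×10⁵) N/C.
F = q(E + v×B) = (3.204×10⁻¹⁹ C)·(2.20×10⁵, 3.04×10⁵, 1.76×10⁵) = (7.06×10⁻¹⁴, 9.73×10⁻¹⁴, 5.65×10⁻¹⁴) N.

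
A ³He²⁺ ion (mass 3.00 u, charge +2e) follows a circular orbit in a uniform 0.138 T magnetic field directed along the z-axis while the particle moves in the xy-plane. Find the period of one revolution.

The cyclotron period depends only on m, q, B: T = 2πm/(|q|B).
T = 2π(4.983×10⁻²⁷)/((3.204×10⁻¹⁹)(0.138)) ≈ 7.08×10⁻⁷ s.

T ≈ 7.08×10⁻⁷ s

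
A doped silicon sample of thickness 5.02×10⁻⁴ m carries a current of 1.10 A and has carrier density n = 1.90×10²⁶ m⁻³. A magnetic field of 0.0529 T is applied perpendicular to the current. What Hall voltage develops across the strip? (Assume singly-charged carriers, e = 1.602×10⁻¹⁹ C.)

V_H ≈ 3.81×10⁻⁶ V

V_H = IB/(n e t).
V_H = (1.10)(0.0529)/((1.90×10²⁶)(1.602×10⁻¹⁹)(5.02×10⁻⁴)) ≈ 3.81×10⁻⁶ V.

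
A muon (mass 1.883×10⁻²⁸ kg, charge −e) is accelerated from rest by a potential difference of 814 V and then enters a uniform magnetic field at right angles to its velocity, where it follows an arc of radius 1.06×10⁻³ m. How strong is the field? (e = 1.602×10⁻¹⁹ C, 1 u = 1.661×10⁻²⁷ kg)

v = √(2|q|V/m) = √(2·1.602×10⁻¹⁹·814/1.883×10⁻²⁸) ≈ 1.177×10⁶ m/s.
B = mv/(|q|r) = (1.883×10⁻²⁸)(1.177×10⁶)/((1.602×10⁻¹⁹)(1.06×10⁻³)) ≈ 1.31 T.

B ≈ 1.31 T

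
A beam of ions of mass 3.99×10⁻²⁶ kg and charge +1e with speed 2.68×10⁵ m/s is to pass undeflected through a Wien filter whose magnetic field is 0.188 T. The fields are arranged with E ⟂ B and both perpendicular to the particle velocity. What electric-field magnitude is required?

For straight-line motion qE = qvB, so E = vB.
E = 2.68×10⁵ × 0.188 = 5.04×10⁴ V/m.

E = 5.04×10⁴ V/m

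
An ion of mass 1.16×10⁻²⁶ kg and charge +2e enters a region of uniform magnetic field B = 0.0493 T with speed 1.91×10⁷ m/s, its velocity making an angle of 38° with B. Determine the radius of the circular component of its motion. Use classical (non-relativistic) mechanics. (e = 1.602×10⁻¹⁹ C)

r ≈ 8.64 m

v⊥ = v sinθ = 1.91×10⁷·sin38° ≈ 1.176×10⁷ m/s.
r = m v⊥/(|q|B) = (1.16×10⁻²⁶)(1.176×10⁷)/((3.204×10⁻¹⁹)(0.0493)) ≈ 8.64 m.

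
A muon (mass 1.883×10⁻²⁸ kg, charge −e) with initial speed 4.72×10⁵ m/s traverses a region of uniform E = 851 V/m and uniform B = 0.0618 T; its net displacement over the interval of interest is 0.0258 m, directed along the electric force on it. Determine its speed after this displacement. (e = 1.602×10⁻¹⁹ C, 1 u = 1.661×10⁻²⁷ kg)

B does no work; ΔKE = |q|E d.
½mv_f² = ½mv₀² + |q|Ed = ½(1.883×10⁻²⁸)(4.72×10⁵)² + (1.602×10⁻¹⁹)(851)(0.0258) ≈ 2.098×10⁻¹⁷ J + 3.517×10⁻¹⁸ J ≈ 2.449×10⁻¹⁷ J.
v_f = √(2·2.449×10⁻¹⁷/1.883×10⁻²⁸) ≈ 5.10×10⁵ m/s.

v_f ≈ 5.10×10⁵ m/s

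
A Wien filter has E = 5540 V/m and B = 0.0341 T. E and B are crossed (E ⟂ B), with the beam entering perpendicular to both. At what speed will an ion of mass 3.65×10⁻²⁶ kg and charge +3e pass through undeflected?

v = 1.62×10⁵ m/s

Straight-line motion ⇒ electric and magnetic forces cancel, so E = vB.
v = E/B = 5540/0.0341 = 1.62×10⁵ m/s.
The result is independent of the particle's charge and mass.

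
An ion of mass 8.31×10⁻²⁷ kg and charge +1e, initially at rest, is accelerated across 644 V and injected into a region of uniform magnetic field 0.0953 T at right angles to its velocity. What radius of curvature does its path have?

Acceleration: |q|V = ½mv² ⇒ v = √(2|q|V/m) = √(2·1.602×10⁻¹⁹·644/8.31×10⁻²⁷) ≈ 1.576×10⁵ m/s.
In the field: r = mv/(|q|B) = (8.31×10⁻²⁷)(1.576×10⁵)/((1.602×10⁻¹⁹)(0.0953)) ≈ 0.0858 m.

r ≈ 0.0858 m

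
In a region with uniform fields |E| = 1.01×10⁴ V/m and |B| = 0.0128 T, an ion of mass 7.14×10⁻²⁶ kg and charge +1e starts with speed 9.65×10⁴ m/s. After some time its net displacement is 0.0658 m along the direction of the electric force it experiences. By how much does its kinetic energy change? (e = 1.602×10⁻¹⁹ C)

ΔKE ≈ 1.06×10⁻¹⁶ J

The magnetic force is always ⟂ v and does no work; only the electric force changes KE.
ΔKE = F_E · d = |q|E d = (1.602×10⁻¹⁹)(1.01×10⁴)(0.0658) ≈ 1.06×10⁻¹⁶ J.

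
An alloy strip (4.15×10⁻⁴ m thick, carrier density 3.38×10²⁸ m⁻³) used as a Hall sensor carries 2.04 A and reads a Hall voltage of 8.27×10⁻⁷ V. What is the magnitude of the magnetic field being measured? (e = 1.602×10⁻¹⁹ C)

From V_H = IB/(n e t), B = V_H n e t / I.
B = (8.27×10⁻⁷)(3.38×10²⁸)(1.602×10⁻¹⁹)(4.15×10⁻⁴)/2.04 ≈ 0.911 T.

B ≈ 0.911 T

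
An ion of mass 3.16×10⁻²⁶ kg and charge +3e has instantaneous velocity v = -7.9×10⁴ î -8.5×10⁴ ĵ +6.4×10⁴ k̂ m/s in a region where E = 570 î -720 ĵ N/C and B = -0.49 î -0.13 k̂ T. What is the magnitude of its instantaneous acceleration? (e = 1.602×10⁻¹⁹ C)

|a| ≈ 9.21×10¹¹ m/s²

v×B = (1.10×10⁴, -4.16×10⁴, -4.16×10⁴) N/C.
E + v×B = (1.16×10⁴, -4.24×10⁴, -4.16×10⁴) N/C.
F = q(E + v×B) = (4.806×10⁻¹⁹ C)·(1.16×10⁴, -4.24×10⁴, -4.16×10⁴) = (5.58×10⁻¹⁵, -2.04×10⁻¹⁴, -2.00×10⁻¹⁴) N.
|a| = |F|/m = 2.909×10⁻¹⁴/3.16×10⁻²⁶ ≈ 9.21×10¹¹ m/s².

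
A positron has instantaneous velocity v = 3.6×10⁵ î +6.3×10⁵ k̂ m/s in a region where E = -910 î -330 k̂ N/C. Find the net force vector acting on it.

F ≈ (-1.46×10⁻¹⁶, 0, -5.29×10⁻¹⁷) N

Only an electric field acts, so F = qE = (1.602×10⁻¹⁹ C)·(-910, 0, -330) = (-1.46×10⁻¹⁶, 0, -5.29×10⁻¹⁷) N.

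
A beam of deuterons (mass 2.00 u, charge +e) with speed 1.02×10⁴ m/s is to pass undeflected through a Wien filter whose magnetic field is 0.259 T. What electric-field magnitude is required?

E = 2640 V/m

For straight-line motion qE = qvB, so E = vB.
E = 1.02×10⁴ × 0.259 = 2640 V/m.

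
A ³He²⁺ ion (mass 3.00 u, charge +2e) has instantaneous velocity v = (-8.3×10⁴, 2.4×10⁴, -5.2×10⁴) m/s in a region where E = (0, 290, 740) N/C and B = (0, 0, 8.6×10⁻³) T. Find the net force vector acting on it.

v×B = (206, 714, 0) N/C.
E + v×B = (206, 1000, 740) N/C.
F = q(E + v×B) = (3.204×10⁻¹⁹ C)·(206, 1000, 740) = (6.61×10⁻¹⁷, 3.22×10⁻¹⁶, 2.37×10⁻¹⁶) N.

F ≈ (6.61×10⁻¹⁷, 3.22×10⁻¹⁶, 2.37×10⁻¹⁶) N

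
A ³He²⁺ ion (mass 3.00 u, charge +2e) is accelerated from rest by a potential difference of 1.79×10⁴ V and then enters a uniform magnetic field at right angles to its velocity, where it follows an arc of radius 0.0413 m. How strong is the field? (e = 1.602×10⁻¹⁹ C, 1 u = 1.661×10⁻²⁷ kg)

B ≈ 0.571 T

v = √(2|q|V/m) = √(2·3.204×10⁻¹⁹·1.79×10⁴/4.983×10⁻²⁷) ≈ 1.517×10⁶ m/s.
B = mv/(|q|r) = (4.983×10⁻²⁷)(1.517×10⁶)/((3.204×10⁻¹⁹)(0.0413)) ≈ 0.571 T.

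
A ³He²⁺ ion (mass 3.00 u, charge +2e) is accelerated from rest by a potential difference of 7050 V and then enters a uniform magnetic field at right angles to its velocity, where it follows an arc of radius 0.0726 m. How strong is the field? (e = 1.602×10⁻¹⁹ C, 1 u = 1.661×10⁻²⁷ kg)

B ≈ 0.204 T

v = √(2|q|V/m) = √(2·3.204×10⁻¹⁹·7050/4.983×10⁻²⁷) ≈ 9.522×10⁵ m/s.
B = mv/(|q|r) = (4.983×10⁻²⁷)(9.522×10⁵)/((3.204×10⁻¹⁹)(0.0726)) ≈ 0.204 T.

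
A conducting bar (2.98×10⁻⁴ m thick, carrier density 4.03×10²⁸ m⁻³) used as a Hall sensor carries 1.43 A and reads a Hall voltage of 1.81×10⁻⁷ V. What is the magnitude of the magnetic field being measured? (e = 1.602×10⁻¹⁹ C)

From V_H = IB/(n e t), B = V_H n e t / I.
B = (1.81×10⁻⁷)(4.03×10²⁸)(1.602×10⁻¹⁹)(2.98×10⁻⁴)/1.43 ≈ 0.244 T.

B ≈ 0.244 T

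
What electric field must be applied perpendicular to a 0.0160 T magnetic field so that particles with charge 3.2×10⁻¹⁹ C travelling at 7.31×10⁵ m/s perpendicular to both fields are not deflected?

E = 1.17×10⁴ V/m

For straight-line motion qE = qvB, so E = vB.
E = 7.31×10⁵ × 0.0160 = 1.17×10⁴ V/m.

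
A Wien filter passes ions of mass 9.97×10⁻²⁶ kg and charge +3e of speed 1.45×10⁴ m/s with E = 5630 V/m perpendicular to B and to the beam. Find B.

B = 0.388 T

Balance of forces in the selector: qE = qvB ⇒ B = E/v.
B = 5630/1.45×10⁴ = 0.388 T.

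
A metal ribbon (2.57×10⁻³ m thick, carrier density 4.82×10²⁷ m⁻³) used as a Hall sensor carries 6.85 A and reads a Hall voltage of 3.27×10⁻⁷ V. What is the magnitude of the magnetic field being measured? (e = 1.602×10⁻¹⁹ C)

B ≈ 0.0947 T

From V_H = IB/(n e t), B = V_H n e t / I.
B = (3.27×10⁻⁷)(4.82×10²⁷)(1.602×10⁻¹⁹)(2.57×10⁻³)/6.85 ≈ 0.0947 T.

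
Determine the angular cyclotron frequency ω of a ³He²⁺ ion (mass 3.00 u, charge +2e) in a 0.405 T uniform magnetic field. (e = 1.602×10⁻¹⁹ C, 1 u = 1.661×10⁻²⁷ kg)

ω = |q|B/m.
ω = (3.204×10⁻¹⁹)(0.405)/4.983×10⁻²⁷ ≈ 2.60×10⁷ rad/s.

ω ≈ 2.60×10⁷ rad/s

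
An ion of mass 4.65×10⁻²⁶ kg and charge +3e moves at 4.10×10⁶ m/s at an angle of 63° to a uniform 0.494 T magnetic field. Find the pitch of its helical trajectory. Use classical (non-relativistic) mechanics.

v∥ = v cosθ = 4.10×10⁶·cos63° ≈ 1.861×10⁶ m/s.
T = 2πm/(|q|B) = 2π(4.65×10⁻²⁶)/((4.806×10⁻¹⁹)(0.494)) ≈ 1.231×10⁻⁶ s.
pitch = v∥ T = (1.861×10⁶)(1.231×10⁻⁶) ≈ 2.29 m.

p ≈ 2.29 m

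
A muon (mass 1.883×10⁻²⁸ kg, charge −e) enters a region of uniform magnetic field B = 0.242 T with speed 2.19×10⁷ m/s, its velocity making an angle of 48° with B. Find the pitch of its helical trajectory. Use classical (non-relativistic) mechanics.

v∥ = v cosθ = 2.19×10⁷·cos48° ≈ 1.465×10⁷ m/s.
T = 2πm/(|q|B) = 2π(1.883×10⁻²⁸)/((1.602×10⁻¹⁹)(0.242)) ≈ 3.052×10⁻⁸ s.
pitch = v∥ T = (1.465×10⁷)(3.052×10⁻⁸) ≈ 0.447 m.

p ≈ 0.447 m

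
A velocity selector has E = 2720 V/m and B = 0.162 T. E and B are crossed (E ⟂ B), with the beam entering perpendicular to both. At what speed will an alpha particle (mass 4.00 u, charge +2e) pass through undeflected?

Zero net Lorentz force requires |qE| = |q v×B|, i.e. E = vB.
v = E/B = 2720/0.162 = 1.68×10⁴ m/s.

v = 1.68×10⁴ m/s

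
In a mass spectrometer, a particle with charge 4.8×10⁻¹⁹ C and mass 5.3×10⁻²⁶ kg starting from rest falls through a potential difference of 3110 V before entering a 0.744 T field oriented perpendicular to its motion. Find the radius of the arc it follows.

r ≈ 0.0352 m

Acceleration: |q|V = ½mv² ⇒ v = √(2|q|V/m) = √(2·4.8×10⁻¹⁹·3110/5.3×10⁻²⁶) ≈ 2.373×10⁵ m/s.
In the field: r = mv/(|q|B) = (5.3×10⁻²⁶)(2.373×10⁵)/((4.8×10⁻¹⁹)(0.744)) ≈ 0.0352 m.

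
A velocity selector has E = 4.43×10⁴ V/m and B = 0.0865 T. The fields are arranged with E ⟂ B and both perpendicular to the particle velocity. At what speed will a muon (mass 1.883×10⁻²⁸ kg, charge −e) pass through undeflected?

v = 5.12×10⁵ m/s

Zero net Lorentz force requires |qE| = |q v×B|, i.e. E = vB.
v = E/B = 4.43×10⁴/0.0865 = 5.12×10⁵ m/s.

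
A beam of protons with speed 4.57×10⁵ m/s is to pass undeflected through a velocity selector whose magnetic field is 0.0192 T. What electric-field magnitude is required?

E = 8770 V/m

For straight-line motion qE = qvB, so E = vB.
E = 4.57×10⁵ × 0.0192 = 8770 V/m.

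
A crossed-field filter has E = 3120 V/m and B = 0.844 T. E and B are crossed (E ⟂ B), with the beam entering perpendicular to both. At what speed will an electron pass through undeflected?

v = 3700 m/s

Straight-line motion ⇒ electric and magnetic forces cancel, so E = vB.
v = E/B = 3120/0.844 = 3700 m/s.
The result is independent of the particle's charge and mass.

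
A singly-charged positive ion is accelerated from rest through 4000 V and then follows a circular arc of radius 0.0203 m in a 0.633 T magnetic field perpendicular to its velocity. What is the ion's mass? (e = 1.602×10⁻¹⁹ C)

m ≈ 3.31×10⁻²⁷ kg

Combine |q|V = ½mv² and r = mv/(|q|B): eliminate v to get m = qB²r²/(2V).
m = (1.602×10⁻¹⁹)(0.633)²(0.0203)²/(2·4000) ≈ 3.31×10⁻²⁷ kg.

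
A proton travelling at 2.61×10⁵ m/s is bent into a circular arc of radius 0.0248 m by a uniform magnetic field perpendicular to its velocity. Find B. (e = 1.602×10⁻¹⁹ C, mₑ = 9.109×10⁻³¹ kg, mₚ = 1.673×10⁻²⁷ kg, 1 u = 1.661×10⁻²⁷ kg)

From |q|vB = mv²/r, B = mv/(|q|r).
B = (1.673×10⁻²⁷)(2.61×10⁵)/((1.602×10⁻¹⁹)(0.0248)) ≈ 0.110 T.

B ≈ 0.110 T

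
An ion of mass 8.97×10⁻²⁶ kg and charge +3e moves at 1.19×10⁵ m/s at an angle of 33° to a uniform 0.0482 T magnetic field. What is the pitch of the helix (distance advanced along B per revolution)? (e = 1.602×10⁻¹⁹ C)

p ≈ 2.43 m

v∥ = v cosθ = 1.19×10⁵·cos33° ≈ 9.980×10⁴ m/s.
T = 2πm/(|q|B) = 2π(8.97×10⁻²⁶)/((4.806×10⁻¹⁹)(0.0482)) ≈ 2.433×10⁻⁵ s.
pitch = v∥ T = (9.980×10⁴)(2.433×10⁻⁵) ≈ 2.43 m.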